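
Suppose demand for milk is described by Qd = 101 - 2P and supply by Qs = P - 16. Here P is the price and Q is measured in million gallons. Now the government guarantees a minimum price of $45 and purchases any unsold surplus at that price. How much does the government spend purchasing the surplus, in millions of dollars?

810

In a free market, 101 - 2P = P - 16 gives the equilibrium P* = 39, Q* = 23.
The floor of 45 is above the equilibrium price 39, so it binds.
At P = 45: Qd = 101 - 2·45 = 11 and Qs = 45 - 16 = 29.
Surplus = Qs - Qd = 18.
Government expenditure = surplus × support price = 18 × 45 = 810.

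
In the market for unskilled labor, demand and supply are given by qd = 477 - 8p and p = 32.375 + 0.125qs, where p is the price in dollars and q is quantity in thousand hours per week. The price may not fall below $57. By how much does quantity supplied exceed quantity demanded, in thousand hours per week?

176

Rearranging supply gives qs = 8p - 259. Without the control the market clears where 477 - 8p = 8p - 259, i.e. p* = 46 and q* = 109.
Since 57 > 46, the floor is binding.
At p = 57: qd = 477 - 8·57 = 21 and qs = 8·57 - 259 = 197.
Surplus = qs - qd = 197 - 21 = 176.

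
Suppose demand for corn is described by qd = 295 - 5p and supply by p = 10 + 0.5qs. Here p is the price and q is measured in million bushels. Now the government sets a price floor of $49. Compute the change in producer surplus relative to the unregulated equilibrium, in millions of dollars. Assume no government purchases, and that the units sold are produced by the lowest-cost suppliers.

100

Rearranging supply gives qs = 2p - 20. Equilibrium: 295 - 5p = 2p - 20, so 315 = 7p and p* = 45, q* = 70.
Since 49 > 45, the floor is binding.
At p = 49: qd = 295 - 5·49 = 50 and qs = 2·49 - 20 = 78.
Producer surplus without the control is ½ · (45 - 10) · 70 = 1225.
With the floor, 50 units are sold at 49. The supply price at q = 50 is 35, so PS = ½ · [(49 - 10) + (49 - 35)] · 50 = 1325.
Change in producer surplus = 1325 - 1225 = 100.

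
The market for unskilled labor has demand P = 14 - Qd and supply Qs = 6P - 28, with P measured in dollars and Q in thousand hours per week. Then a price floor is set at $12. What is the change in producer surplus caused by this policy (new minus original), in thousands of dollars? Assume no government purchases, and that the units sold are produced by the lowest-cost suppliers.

Rearranging demand gives Qd = 14 - P. In a free market, 14 - P = 6P - 28 gives the equilibrium P* = 6, Q* = 8.
Because the floor (12) lies above the market-clearing price, it is binding.
At P = 12: Qd = 14 - 12 = 2 and Qs = 6·12 - 28 = 44.
Producer surplus without the control is ½ · (6 - 14/3) · 8 = 16/3.
With the floor, 2 units are sold at 12. The supply price at Q = 2 is 5, so PS = ½ · [(12 - 14/3) + (12 - 5)] · 2 = 43/3.
Change in producer surplus = 43/3 - 16/3 = 9.

9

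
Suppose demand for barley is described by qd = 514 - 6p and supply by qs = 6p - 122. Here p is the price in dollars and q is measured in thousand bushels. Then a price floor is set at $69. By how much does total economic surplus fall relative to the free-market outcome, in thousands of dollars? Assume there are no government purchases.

Setting quantity demanded equal to quantity supplied, 514 - 6p = 6p - 122, gives p* = 53 and q* = 196.
Because the floor (69) lies above the market-clearing price, it is binding.
At p = 69: qd = 514 - 6·69 = 100 and qs = 6·69 - 122 = 292.
Quantity traded falls to 100. At q = 100 the demand price is (514 - 100)/6 = 69 and the supply price is (122 + 100)/6 = 37.
Deadweight loss = ½ · (69 - 37) · (196 - 100) = ½ · 32 · 96 = 1536.

1536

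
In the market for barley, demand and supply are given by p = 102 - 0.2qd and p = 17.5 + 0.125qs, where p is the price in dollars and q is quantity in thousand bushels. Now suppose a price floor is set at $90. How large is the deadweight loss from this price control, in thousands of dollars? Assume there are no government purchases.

6500

Rearranging demand gives qd = 510 - 5p; rearranging supply gives qs = 8p - 140. In a free market, 510 - 5p = 8p - 140 gives the equilibrium p* = 50, q* = 260.
Because the floor (90) lies above the market-clearing price, it is binding.
At p = 90: qd = 510 - 5·90 = 60 and qs = 8·90 - 140 = 580.
Quantity traded falls to 60. At q = 60 the demand price is (510 - 60)/5 = 90 and the supply price is (140 + 60)/8 = 25.
Deadweight loss = ½ · (90 - 25) · (260 - 60) = ½ · 65 · 200 = 6500.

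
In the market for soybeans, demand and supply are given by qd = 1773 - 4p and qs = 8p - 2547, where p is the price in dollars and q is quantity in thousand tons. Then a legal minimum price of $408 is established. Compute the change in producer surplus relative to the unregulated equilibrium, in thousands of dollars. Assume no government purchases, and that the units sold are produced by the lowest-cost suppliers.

4464

Setting quantity demanded equal to quantity supplied, 1773 - 4p = 8p - 2547, gives p* = 360 and q* = 333.
Since 408 > 360, the floor is binding.
At p = 408: qd = 1773 - 4·408 = 141 and qs = 8·408 - 2547 = 717.
Producer surplus without the control is ½ · (360 - 318.375) · 333 = 6930.5625.
With the floor, 141 units are sold at 408. The supply price at q = 141 is 336, so PS = ½ · [(408 - 318.375) + (408 - 336)] · 141 = 11394.5625.
Change in producer surplus = 11394.5625 - 6930.5625 = 4464.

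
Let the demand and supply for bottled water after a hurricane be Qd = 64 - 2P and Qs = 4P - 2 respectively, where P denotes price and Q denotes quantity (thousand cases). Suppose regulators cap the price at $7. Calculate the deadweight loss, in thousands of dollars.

96

Setting quantity demanded equal to quantity supplied, 64 - 2P = 4P - 2, gives P* = 11 and Q* = 42.
The ceiling of 7 is below the equilibrium price 11, so it binds.
At P = 7: Qd = 64 - 2·7 = 50 and Qs = 4·7 - 2 = 26.
Quantity traded falls to 26. At Q = 26 the demand price is (64 - 26)/2 = 19 and the supply price is (2 + 26)/4 = 7.
Deadweight loss = ½ · (19 - 7) · (42 - 26) = ½ · 12 · 16 = 96.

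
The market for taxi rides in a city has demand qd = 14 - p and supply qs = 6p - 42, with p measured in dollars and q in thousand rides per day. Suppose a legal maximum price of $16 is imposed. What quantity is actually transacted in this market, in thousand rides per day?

6

Setting quantity demanded equal to quantity supplied, 14 - p = 6p - 42, gives p* = 8 and q* = 6.
Since 16 is above p* = 8, the ceiling does not bind and the free-market outcome prevails.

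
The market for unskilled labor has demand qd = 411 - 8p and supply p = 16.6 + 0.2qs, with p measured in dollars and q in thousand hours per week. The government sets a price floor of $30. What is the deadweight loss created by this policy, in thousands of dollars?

Rearranging supply gives qs = 5p - 83. Setting quantity demanded equal to quantity supplied, 411 - 8p = 5p - 83, gives p* = 38 and q* = 107.
The floor of 30 is below the equilibrium price 38, so it is not binding; the market clears at p* = 38, q* = 107.
Since the control does not bind, no trades are prevented and deadweight loss is zero.

0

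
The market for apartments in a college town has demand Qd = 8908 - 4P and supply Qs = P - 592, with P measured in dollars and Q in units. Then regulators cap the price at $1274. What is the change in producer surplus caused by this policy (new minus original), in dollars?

-622870

Equilibrium: 8908 - 4P = P - 592, so 9500 = 5P and P* = 1900, Q* = 1308.
The ceiling of 1274 is below the equilibrium price 1900, so it binds.
At P = 1274: Qd = 8908 - 4·1274 = 3812 and Qs = 1274 - 592 = 682.
Producer surplus without the control is ½ · (1900 - 592) · 1308 = 855432.
With the ceiling, producers sell 682 units at 1274, so PS = ½ · (1274 - 592) · 682 = 232562.
Change in producer surplus = 232562 - 855432 = -622870.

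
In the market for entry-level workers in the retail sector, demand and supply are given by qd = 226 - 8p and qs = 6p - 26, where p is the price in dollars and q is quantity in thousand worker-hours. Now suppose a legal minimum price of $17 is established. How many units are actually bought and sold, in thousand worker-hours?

82

Equilibrium: 226 - 8p = 6p - 26, so 252 = 14p and p* = 18, q* = 82.
Since 17 is below p* = 18, the floor does not bind and the free-market outcome prevails.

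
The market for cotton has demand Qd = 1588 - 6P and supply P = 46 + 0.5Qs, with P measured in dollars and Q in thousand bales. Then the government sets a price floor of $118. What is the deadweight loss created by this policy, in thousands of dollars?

0

Rearranging supply gives Qs = 2P - 92. Setting quantity demanded equal to quantity supplied, 1588 - 6P = 2P - 92, gives P* = 210 and Q* = 328.
The floor of 118 is below the equilibrium price 210, so it is not binding; the market clears at P* = 210, Q* = 328.
Since the control does not bind, no trades are prevented and deadweight loss is zero.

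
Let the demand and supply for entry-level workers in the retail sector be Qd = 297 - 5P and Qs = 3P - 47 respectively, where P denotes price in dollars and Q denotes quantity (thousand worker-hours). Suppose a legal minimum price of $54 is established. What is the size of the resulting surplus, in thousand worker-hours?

Without the control the market clears where 297 - 5P = 3P - 47, i.e. P* = 43 and Q* = 82.
Since 54 > 43, the floor is binding.
At P = 54: Qd = 297 - 5·54 = 27 and Qs = 3·54 - 47 = 115.
Surplus = Qs - Qd = 115 - 27 = 88.

88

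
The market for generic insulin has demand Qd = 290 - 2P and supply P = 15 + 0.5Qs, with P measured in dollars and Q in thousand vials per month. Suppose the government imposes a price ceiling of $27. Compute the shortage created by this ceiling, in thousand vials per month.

212

Rearranging supply gives Qs = 2P - 30. In a free market, 290 - 2P = 2P - 30 gives the equilibrium P* = 80, Q* = 130.
Because the ceiling (27) lies below the market-clearing price, it is binding.
At P = 27: Qd = 290 - 2·27 = 236 and Qs = 2·27 - 30 = 24.
Shortage = Qd - Qs = 236 - 24 = 212.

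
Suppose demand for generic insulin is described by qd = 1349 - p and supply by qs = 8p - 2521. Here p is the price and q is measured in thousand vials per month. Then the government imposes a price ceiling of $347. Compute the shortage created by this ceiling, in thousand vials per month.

747

In a free market, 1349 - p = 8p - 2521 gives the equilibrium p* = 430, q* = 919.
Because the ceiling (347) lies below the market-clearing price, it is binding.
At p = 347: qd = 1349 - 347 = 1002 and qs = 8·347 - 2521 = 255.
Shortage = qd - qs = 1002 - 255 = 747.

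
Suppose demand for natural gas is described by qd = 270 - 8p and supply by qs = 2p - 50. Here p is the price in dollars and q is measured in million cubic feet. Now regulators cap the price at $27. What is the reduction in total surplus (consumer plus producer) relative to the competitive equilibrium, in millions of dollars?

Setting quantity demanded equal to quantity supplied, 270 - 8p = 2p - 50, gives p* = 32 and q* = 14.
Since 27 < 32, the ceiling is binding.
At p = 27: qd = 270 - 8·27 = 54 and qs = 2·27 - 50 = 4.
Quantity traded falls to 4. At q = 4 the demand price is (270 - 4)/8 = 33.25 and the supply price is (50 + 4)/2 = 27.
Deadweight loss = ½ · (33.25 - 27) · (14 - 4) = ½ · 6.25 · 10 = 31.25.

31.25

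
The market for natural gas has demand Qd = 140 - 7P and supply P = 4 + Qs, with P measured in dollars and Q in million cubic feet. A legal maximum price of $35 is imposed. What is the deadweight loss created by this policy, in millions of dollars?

Rearranging supply gives Qs = P - 4. Equilibrium: 140 - 7P = P - 4, so 144 = 8P and P* = 18, Q* = 14.
The ceiling of 35 is above the equilibrium price 18, so it is not binding; the market clears at P* = 18, Q* = 14.
Since the control does not bind, no trades are prevented and deadweight loss is zero.

0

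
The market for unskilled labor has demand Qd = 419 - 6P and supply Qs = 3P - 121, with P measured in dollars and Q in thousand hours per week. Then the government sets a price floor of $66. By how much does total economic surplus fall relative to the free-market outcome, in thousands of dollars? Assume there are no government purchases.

In a free market, 419 - 6P = 3P - 121 gives the equilibrium P* = 60, Q* = 59.
The floor of 66 is above the equilibrium price 60, so it binds.
At P = 66: Qd = 419 - 6·66 = 23 and Qs = 3·66 - 121 = 77.
Quantity traded falls to 23. At Q = 23 the demand price is (419 - 23)/6 = 66 and the supply price is (121 + 23)/3 = 48.
Deadweight loss = ½ · (66 - 48) · (59 - 23) = ½ · 18 · 36 = 324.

324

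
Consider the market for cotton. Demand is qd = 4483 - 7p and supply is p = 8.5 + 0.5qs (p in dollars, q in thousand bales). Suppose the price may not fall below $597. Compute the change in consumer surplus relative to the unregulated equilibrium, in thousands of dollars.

-62419.5

Rearranging supply gives qs = 2p - 17. Setting quantity demanded equal to quantity supplied, 4483 - 7p = 2p - 17, gives p* = 500 and q* = 983.
Since 597 > 500, the floor is binding.
At p = 597: qd = 4483 - 7·597 = 304 and qs = 2·597 - 17 = 1177.
Consumer surplus without the control is ½ · (4483/7 - 500) · 983 = 966289/14.
With the floor, consumers buy 304 units at 597, so CS = ½ · (4483/7 - 597) · 304 = 46208/7.
Change in consumer surplus = 46208/7 - 966289/14 = -62419.5.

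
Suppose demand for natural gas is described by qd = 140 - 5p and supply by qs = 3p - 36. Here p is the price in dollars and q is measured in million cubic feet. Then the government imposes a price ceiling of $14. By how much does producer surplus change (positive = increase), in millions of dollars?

-144

Setting quantity demanded equal to quantity supplied, 140 - 5p = 3p - 36, gives p* = 22 and q* = 30.
The ceiling of 14 is below the equilibrium price 22, so it binds.
At p = 14: qd = 140 - 5·14 = 70 and qs = 3·14 - 36 = 6.
Producer surplus without the control is ½ · (22 - 12) · 30 = 150.
With the ceiling, producers sell 6 units at 14, so PS = ½ · (14 - 12) · 6 = 6.
Change in producer surplus = 6 - 150 = -144.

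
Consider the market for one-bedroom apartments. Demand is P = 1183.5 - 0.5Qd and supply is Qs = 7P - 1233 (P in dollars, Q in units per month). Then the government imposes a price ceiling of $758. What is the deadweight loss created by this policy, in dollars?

Rearranging demand gives Qd = 2367 - 2P. In a free market, 2367 - 2P = 7P - 1233 gives the equilibrium P* = 400, Q* = 1567.
Since 758 is above P* = 400, the ceiling does not bind and the free-market outcome prevails.
Since the control does not bind, no trades are prevented and deadweight loss is zero.

0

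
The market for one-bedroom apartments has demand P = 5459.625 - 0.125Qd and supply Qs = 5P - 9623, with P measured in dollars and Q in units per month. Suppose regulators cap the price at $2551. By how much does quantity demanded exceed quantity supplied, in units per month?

Rearranging demand gives Qd = 43677 - 8P. Setting quantity demanded equal to quantity supplied, 43677 - 8P = 5P - 9623, gives P* = 4100 and Q* = 10877.
Since 2551 < 4100, the ceiling is binding.
At P = 2551: Qd = 43677 - 8·2551 = 23269 and Qs = 5·2551 - 9623 = 3132.
Shortage = Qd - Qs = 23269 - 3132 = 20137.

20137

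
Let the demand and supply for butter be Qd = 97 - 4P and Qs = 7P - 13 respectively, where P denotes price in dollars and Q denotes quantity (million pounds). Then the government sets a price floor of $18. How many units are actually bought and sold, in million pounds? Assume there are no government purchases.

Equilibrium: 97 - 4P = 7P - 13, so 110 = 11P and P* = 10, Q* = 57.
Since 18 > 10, the floor is binding.
At P = 18: Qd = 97 - 4·18 = 25 and Qs = 7·18 - 13 = 113.
The quantity actually transacted is the short side, demand: 25.

25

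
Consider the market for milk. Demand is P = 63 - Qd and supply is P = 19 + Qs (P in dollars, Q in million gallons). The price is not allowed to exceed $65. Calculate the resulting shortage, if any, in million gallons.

Rearranging demand gives Qd = 63 - P; rearranging supply gives Qs = P - 19. Equilibrium: 63 - P = P - 19, so 82 = 2P and P* = 41, Q* = 22.
The ceiling of 65 is above the equilibrium price 41, so it is not binding; the market clears at P* = 41, Q* = 22.
Since the control does not bind, there is no shortage.

0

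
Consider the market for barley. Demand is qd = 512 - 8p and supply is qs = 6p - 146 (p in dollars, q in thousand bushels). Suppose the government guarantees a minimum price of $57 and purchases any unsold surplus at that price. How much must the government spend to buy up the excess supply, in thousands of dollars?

Equilibrium: 512 - 8p = 6p - 146, so 658 = 14p and p* = 47, q* = 136.
Because the floor (57) lies above the market-clearing price, it is binding.
At p = 57: qd = 512 - 8·57 = 56 and qs = 6·57 - 146 = 196.
Surplus = qs - qd = 140.
Government expenditure = surplus × support price = 140 × 57 = 7980.

7980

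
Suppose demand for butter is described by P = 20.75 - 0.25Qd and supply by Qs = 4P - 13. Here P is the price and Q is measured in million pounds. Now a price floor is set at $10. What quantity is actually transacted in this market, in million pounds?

35

Rearranging demand gives Qd = 83 - 4P. Setting quantity demanded equal to quantity supplied, 83 - 4P = 4P - 13, gives P* = 12 and Q* = 35.
The floor of 10 is below the equilibrium price 12, so it is not binding; the market clears at P* = 12, Q* = 35.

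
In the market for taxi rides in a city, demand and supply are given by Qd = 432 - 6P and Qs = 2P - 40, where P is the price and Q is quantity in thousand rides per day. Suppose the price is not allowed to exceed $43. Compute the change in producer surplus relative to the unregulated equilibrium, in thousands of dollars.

-992

In a free market, 432 - 6P = 2P - 40 gives the equilibrium P* = 59, Q* = 78.
The ceiling of 43 is below the equilibrium price 59, so it binds.
At P = 43: Qd = 432 - 6·43 = 174 and Qs = 2·43 - 40 = 46.
Producer surplus without the control is ½ · (59 - 20) · 78 = 1521.
With the ceiling, producers sell 46 units at 43, so PS = ½ · (43 - 20) · 46 = 529.
Change in producer surplus = 529 - 1521 = -992.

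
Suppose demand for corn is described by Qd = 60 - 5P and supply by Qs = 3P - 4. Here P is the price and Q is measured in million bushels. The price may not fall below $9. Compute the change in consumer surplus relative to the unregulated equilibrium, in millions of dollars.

Setting quantity demanded equal to quantity supplied, 60 - 5P = 3P - 4, gives P* = 8 and Q* = 20.
The floor of 9 is above the equilibrium price 8, so it binds.
At P = 9: Qd = 60 - 5·9 = 15 and Qs = 3·9 - 4 = 23.
Consumer surplus without the control is ½ · (12 - 8) · 20 = 40.
With the floor, consumers buy 15 units at 9, so CS = ½ · (12 - 9) · 15 = 22.5.
Change in consumer surplus = 22.5 - 40 = -17.5.

-17.5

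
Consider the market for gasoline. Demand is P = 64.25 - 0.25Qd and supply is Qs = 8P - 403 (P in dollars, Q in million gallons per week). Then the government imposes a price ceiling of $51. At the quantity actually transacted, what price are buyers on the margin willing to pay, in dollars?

Rearranging demand gives Qd = 257 - 4P. Setting quantity demanded equal to quantity supplied, 257 - 4P = 8P - 403, gives P* = 55 and Q* = 37.
Because the ceiling (51) lies below the market-clearing price, it is binding.
At P = 51: Qd = 257 - 4·51 = 53 and Qs = 8·51 - 403 = 5.
Only 5 units reach the market. On the demand curve, the marginal buyer's willingness to pay at Q = 5 is (257 - 5)/4 = 63.

63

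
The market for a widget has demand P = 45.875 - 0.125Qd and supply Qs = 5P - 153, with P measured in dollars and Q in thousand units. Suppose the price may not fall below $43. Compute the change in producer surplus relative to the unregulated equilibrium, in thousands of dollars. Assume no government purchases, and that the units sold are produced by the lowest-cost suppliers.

Rearranging demand gives Qd = 367 - 8P. Setting quantity demanded equal to quantity supplied, 367 - 8P = 5P - 153, gives P* = 40 and Q* = 47.
Because the floor (43) lies above the market-clearing price, it is binding.
At P = 43: Qd = 367 - 8·43 = 23 and Qs = 5·43 - 153 = 62.
Producer surplus without the control is ½ · (40 - 30.6) · 47 = 220.9.
With the floor, 23 units are sold at 43. The supply price at Q = 23 is 35.2, so PS = ½ · [(43 - 30.6) + (43 - 35.2)] · 23 = 232.3.
Change in producer surplus = 232.3 - 220.9 = 11.4.

11.4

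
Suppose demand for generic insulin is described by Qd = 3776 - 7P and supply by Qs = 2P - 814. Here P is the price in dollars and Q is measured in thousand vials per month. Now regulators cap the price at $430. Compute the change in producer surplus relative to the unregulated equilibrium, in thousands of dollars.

Equilibrium: 3776 - 7P = 2P - 814, so 4590 = 9P and P* = 510, Q* = 206.
Since 430 < 510, the ceiling is binding.
At P = 430: Qd = 3776 - 7·430 = 766 and Qs = 2·430 - 814 = 46.
Producer surplus without the control is ½ · (510 - 407) · 206 = 10609.
With the ceiling, producers sell 46 units at 430, so PS = ½ · (430 - 407) · 46 = 529.
Change in producer surplus = 529 - 10609 = -10080.

-10080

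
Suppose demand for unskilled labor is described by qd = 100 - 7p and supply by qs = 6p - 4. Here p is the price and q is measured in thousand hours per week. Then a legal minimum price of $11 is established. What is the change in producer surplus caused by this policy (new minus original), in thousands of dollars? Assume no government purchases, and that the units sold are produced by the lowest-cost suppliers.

Equilibrium: 100 - 7p = 6p - 4, so 104 = 13p and p* = 8, q* = 44.
The floor of 11 is above the equilibrium price 8, so it binds.
At p = 11: qd = 100 - 7·11 = 23 and qs = 6·11 - 4 = 62.
Producer surplus without the control is ½ · (8 - 2/3) · 44 = 484/3.
With the floor, 23 units are sold at 11. The supply price at q = 23 is 4.5, so PS = ½ · [(11 - 2/3) + (11 - 4.5)] · 23 = 2323/12.
Change in producer surplus = 2323/12 - 484/3 = 32.25.

32.25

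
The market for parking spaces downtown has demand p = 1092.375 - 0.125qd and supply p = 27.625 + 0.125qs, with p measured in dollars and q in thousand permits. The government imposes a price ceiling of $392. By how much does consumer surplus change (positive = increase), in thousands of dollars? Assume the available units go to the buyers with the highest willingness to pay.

Rearranging demand gives qd = 8739 - 8p; rearranging supply gives qs = 8p - 221. Without the control the market clears where 8739 - 8p = 8p - 221, i.e. p* = 560 and q* = 4259.
The ceiling of 392 is below the equilibrium price 560, so it binds.
At p = 392: qd = 8739 - 8·392 = 5603 and qs = 8·392 - 221 = 2915.
Consumer surplus without the control is ½ · (1092.375 - 560) · 4259 = 1133692.5625.
With the ceiling, 2915 units are sold at 392 (assume they go to the highest-value buyers). The demand price at q = 2915 is 728, so CS = ½ · [(1092.375 - 392) + (728 - 392)] · 2915 = 1510516.5625.
Change in consumer surplus = 1510516.5625 - 1133692.5625 = 376824.

376824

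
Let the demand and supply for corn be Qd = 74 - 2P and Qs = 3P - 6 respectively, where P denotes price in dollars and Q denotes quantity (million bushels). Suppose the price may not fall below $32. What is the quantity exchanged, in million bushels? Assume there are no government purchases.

Setting quantity demanded equal to quantity supplied, 74 - 2P = 3P - 6, gives P* = 16 and Q* = 42.
Since 32 > 16, the floor is binding.
At P = 32: Qd = 74 - 2·32 = 10 and Qs = 3·32 - 6 = 90.
The quantity actually transacted is the short side, demand: 10.

10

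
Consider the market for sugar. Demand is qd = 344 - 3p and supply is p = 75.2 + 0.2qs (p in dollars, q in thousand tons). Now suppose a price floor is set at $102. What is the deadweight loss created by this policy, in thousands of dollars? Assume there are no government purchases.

Rearranging supply gives qs = 5p - 376. Equilibrium: 344 - 3p = 5p - 376, so 720 = 8p and p* = 90, q* = 74.
Because the floor (102) lies above the market-clearing price, it is binding.
At p = 102: qd = 344 - 3·102 = 38 and qs = 5·102 - 376 = 134.
Quantity traded falls to 38. At q = 38 the demand price is (344 - 38)/3 = 102 and the supply price is (376 + 38)/5 = 82.8.
Deadweight loss = ½ · (102 - 82.8) · (74 - 38) = ½ · 19.2 · 36 = 345.6.

345.6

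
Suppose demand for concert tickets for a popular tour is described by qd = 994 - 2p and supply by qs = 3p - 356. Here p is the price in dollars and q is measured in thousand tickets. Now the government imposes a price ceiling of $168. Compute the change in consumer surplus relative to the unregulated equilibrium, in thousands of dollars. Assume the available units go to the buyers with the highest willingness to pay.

Without the control the market clears where 994 - 2p = 3p - 356, i.e. p* = 270 and q* = 454.
Since 168 < 270, the ceiling is binding.
At p = 168: qd = 994 - 2·168 = 658 and qs = 3·168 - 356 = 148.
Consumer surplus without the control is ½ · (497 - 270) · 454 = 51529.
With the ceiling, 148 units are sold at 168 (assume they go to the highest-value buyers). The demand price at q = 148 is 423, so CS = ½ · [(497 - 168) + (423 - 168)] · 148 = 43216.
Change in consumer surplus = 43216 - 51529 = -8313.

-8313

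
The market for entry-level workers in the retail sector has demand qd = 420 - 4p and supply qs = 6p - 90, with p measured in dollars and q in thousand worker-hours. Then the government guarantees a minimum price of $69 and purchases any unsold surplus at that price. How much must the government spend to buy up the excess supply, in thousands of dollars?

12420

In a free market, 420 - 4p = 6p - 90 gives the equilibrium p* = 51, q* = 216.
Since 69 > 51, the floor is binding.
At p = 69: qd = 420 - 4·69 = 144 and qs = 6·69 - 90 = 324.
Surplus = qs - qd = 180.
Government expenditure = surplus × support price = 180 × 69 = 12420.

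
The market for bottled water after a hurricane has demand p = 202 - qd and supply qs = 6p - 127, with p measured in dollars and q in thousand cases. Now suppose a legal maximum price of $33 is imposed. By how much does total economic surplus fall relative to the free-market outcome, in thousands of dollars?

Rearranging demand gives qd = 202 - p. Equilibrium: 202 - p = 6p - 127, so 329 = 7p and p* = 47, q* = 155.
The ceiling of 33 is below the equilibrium price 47, so it binds.
At p = 33: qd = 202 - 33 = 169 and qs = 6·33 - 127 = 71.
Quantity traded falls to 71. At q = 71 the demand price is 202 - 71 = 131 and the supply price is (127 + 71)/6 = 33.
Deadweight loss = ½ · (131 - 33) · (155 - 71) = ½ · 98 · 84 = 4116.

4116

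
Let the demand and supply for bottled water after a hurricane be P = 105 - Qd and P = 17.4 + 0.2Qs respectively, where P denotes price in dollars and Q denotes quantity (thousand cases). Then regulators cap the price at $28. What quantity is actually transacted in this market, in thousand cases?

Rearranging demand gives Qd = 105 - P; rearranging supply gives Qs = 5P - 87. In a free market, 105 - P = 5P - 87 gives the equilibrium P* = 32, Q* = 73.
Because the ceiling (28) lies below the market-clearing price, it is binding.
At P = 28: Qd = 105 - 28 = 77 and Qs = 5·28 - 87 = 53.
The quantity actually transacted is the short side, supply: 53.

53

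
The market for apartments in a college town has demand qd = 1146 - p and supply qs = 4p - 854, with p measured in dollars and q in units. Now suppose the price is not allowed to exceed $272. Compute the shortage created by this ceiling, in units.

In a free market, 1146 - p = 4p - 854 gives the equilibrium p* = 400, q* = 746.
Since 272 < 400, the ceiling is binding.
At p = 272: qd = 1146 - 272 = 874 and qs = 4·272 - 854 = 234.
Shortage = qd - qs = 874 - 234 = 640.

640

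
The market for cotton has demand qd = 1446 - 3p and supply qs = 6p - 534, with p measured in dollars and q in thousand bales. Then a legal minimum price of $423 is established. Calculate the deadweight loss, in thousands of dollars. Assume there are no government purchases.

In a free market, 1446 - 3p = 6p - 534 gives the equilibrium p* = 220, q* = 786.
The floor of 423 is above the equilibrium price 220, so it binds.
At p = 423: qd = 1446 - 3·423 = 177 and qs = 6·423 - 534 = 2004.
Quantity traded falls to 177. At q = 177 the demand price is (1446 - 177)/3 = 423 and the supply price is (534 + 177)/6 = 118.5.
Deadweight loss = ½ · (423 - 118.5) · (786 - 177) = ½ · 304.5 · 609 = 92720.25.

92720.25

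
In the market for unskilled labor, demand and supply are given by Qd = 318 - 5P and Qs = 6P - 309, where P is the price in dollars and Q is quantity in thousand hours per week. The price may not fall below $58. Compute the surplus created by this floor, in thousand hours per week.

Equilibrium: 318 - 5P = 6P - 309, so 627 = 11P and P* = 57, Q* = 33.
Since 58 > 57, the floor is binding.
At P = 58: Qd = 318 - 5·58 = 28 and Qs = 6·58 - 309 = 39.
Surplus = Qs - Qd = 39 - 28 = 11.

11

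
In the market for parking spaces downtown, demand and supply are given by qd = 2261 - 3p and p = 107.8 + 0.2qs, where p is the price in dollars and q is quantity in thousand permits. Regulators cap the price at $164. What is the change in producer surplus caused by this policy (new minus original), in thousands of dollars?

Rearranging supply gives qs = 5p - 539. Setting quantity demanded equal to quantity supplied, 2261 - 3p = 5p - 539, gives p* = 350 and q* = 1211.
The ceiling of 164 is below the equilibrium price 350, so it binds.
At p = 164: qd = 2261 - 3·164 = 1769 and qs = 5·164 - 539 = 281.
Producer surplus without the control is ½ · (350 - 107.8) · 1211 = 146652.1.
With the ceiling, producers sell 281 units at 164, so PS = ½ · (164 - 107.8) · 281 = 7896.1.
Change in producer surplus = 7896.1 - 146652.1 = -138756.

-138756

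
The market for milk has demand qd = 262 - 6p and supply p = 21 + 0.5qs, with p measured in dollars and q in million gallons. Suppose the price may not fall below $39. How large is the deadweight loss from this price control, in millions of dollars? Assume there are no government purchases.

Rearranging supply gives qs = 2p - 42. Equilibrium: 262 - 6p = 2p - 42, so 304 = 8p and p* = 38, q* = 34.
Because the floor (39) lies above the market-clearing price, it is binding.
At p = 39: qd = 262 - 6·39 = 28 and qs = 2·39 - 42 = 36.
Quantity traded falls to 28. At q = 28 the demand price is (262 - 28)/6 = 39 and the supply price is (42 + 28)/2 = 35.
Deadweight loss = ½ · (39 - 35) · (34 - 28) = ½ · 4 · 6 = 12.

12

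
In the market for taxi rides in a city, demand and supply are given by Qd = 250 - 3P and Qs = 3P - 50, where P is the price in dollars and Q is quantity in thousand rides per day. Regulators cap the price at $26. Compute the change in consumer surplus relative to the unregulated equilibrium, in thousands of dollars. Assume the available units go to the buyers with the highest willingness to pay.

Equilibrium: 250 - 3P = 3P - 50, so 300 = 6P and P* = 50, Q* = 100.
Because the ceiling (26) lies below the market-clearing price, it is binding.
At P = 26: Qd = 250 - 3·26 = 172 and Qs = 3·26 - 50 = 28.
Consumer surplus without the control is ½ · (250/3 - 50) · 100 = 5000/3.
With the ceiling, 28 units are sold at 26 (assume they go to the highest-value buyers). The demand price at Q = 28 is 74, so CS = ½ · [(250/3 - 26) + (74 - 26)] · 28 = 4424/3.
Change in consumer surplus = 4424/3 - 5000/3 = -192.

-192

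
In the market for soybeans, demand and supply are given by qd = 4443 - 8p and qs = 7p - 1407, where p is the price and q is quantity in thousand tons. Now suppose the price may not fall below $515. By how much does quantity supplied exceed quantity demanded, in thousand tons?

Without the control the market clears where 4443 - 8p = 7p - 1407, i.e. p* = 390 and q* = 1323.
The floor of 515 is above the equilibrium price 390, so it binds.
At p = 515: qd = 4443 - 8·515 = 323 and qs = 7·515 - 1407 = 2198.
Surplus = qs - qd = 2198 - 323 = 1875.

1875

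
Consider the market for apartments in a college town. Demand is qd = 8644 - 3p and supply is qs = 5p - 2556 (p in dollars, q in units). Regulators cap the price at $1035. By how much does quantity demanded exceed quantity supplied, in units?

2920

Without the control the market clears where 8644 - 3p = 5p - 2556, i.e. p* = 1400 and q* = 4444.
The ceiling of 1035 is below the equilibrium price 1400, so it binds.
At p = 1035: qd = 8644 - 3·1035 = 5539 and qs = 5·1035 - 2556 = 2619.
Shortage = qd - qs = 5539 - 2619 = 2920.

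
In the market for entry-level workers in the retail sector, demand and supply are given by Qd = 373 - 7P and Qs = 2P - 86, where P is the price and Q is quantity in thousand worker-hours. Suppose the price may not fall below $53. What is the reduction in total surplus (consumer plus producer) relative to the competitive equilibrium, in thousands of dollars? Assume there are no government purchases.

Setting quantity demanded equal to quantity supplied, 373 - 7P = 2P - 86, gives P* = 51 and Q* = 16.
The floor of 53 is above the equilibrium price 51, so it binds.
At P = 53: Qd = 373 - 7·53 = 2 and Qs = 2·53 - 86 = 20.
Quantity traded falls to 2. At Q = 2 the demand price is (373 - 2)/7 = 53 and the supply price is (86 + 2)/2 = 44.
Deadweight loss = ½ · (53 - 44) · (16 - 2) = ½ · 9 · 14 = 63.

63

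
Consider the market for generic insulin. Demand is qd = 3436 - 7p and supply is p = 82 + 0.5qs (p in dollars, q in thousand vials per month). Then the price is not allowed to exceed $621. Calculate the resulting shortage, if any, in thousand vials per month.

Rearranging supply gives qs = 2p - 164. Without the control the market clears where 3436 - 7p = 2p - 164, i.e. p* = 400 and q* = 636.
The ceiling of 621 is above the equilibrium price 400, so it is not binding; the market clears at p* = 400, q* = 636.
Since the control does not bind, there is no shortage.

0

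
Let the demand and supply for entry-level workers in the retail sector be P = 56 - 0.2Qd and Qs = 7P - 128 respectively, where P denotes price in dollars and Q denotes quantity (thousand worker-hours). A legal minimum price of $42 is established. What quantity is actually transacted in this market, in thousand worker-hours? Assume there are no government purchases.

Rearranging demand gives Qd = 280 - 5P. Setting quantity demanded equal to quantity supplied, 280 - 5P = 7P - 128, gives P* = 34 and Q* = 110.
The floor of 42 is above the equilibrium price 34, so it binds.
At P = 42: Qd = 280 - 5·42 = 70 and Qs = 7·42 - 128 = 166.
The quantity actually transacted is the short side, demand: 70.

70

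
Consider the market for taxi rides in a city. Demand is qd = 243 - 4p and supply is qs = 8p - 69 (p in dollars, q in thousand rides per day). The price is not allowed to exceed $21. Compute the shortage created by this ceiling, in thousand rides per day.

60

Setting quantity demanded equal to quantity supplied, 243 - 4p = 8p - 69, gives p* = 26 and q* = 139.
The ceiling of 21 is below the equilibrium price 26, so it binds.
At p = 21: qd = 243 - 4·21 = 159 and qs = 8·21 - 69 = 99.
Shortage = qd - qs = 159 - 99 = 60.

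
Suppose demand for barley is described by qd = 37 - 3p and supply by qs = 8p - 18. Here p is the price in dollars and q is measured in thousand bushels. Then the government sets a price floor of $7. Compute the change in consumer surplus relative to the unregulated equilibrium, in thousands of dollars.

Setting quantity demanded equal to quantity supplied, 37 - 3p = 8p - 18, gives p* = 5 and q* = 22.
The floor of 7 is above the equilibrium price 5, so it binds.
At p = 7: qd = 37 - 3·7 = 16 and qs = 8·7 - 18 = 38.
Consumer surplus without the control is ½ · (37/3 - 5) · 22 = 242/3.
With the floor, consumers buy 16 units at 7, so CS = ½ · (37/3 - 7) · 16 = 128/3.
Change in consumer surplus = 128/3 - 242/3 = -38.

-38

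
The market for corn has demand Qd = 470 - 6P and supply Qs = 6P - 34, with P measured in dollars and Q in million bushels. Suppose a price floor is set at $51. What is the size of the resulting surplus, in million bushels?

Equilibrium: 470 - 6P = 6P - 34, so 504 = 12P and P* = 42, Q* = 218.
Since 51 > 42, the floor is binding.
At P = 51: Qd = 470 - 6·51 = 164 and Qs = 6·51 - 34 = 272.
Surplus = Qs - Qd = 272 - 164 = 108.

108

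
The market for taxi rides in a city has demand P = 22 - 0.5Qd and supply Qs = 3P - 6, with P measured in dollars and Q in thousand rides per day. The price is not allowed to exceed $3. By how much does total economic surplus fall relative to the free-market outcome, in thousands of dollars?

183.75

Rearranging demand gives Qd = 44 - 2P. Setting quantity demanded equal to quantity supplied, 44 - 2P = 3P - 6, gives P* = 10 and Q* = 24.
Since 3 < 10, the ceiling is binding.
At P = 3: Qd = 44 - 2·3 = 38 and Qs = 3·3 - 6 = 3.
Quantity traded falls to 3. At Q = 3 the demand price is (44 - 3)/2 = 20.5 and the supply price is (6 + 3)/3 = 3.
Deadweight loss = ½ · (20.5 - 3) · (24 - 3) = ½ · 17.5 · 21 = 183.75.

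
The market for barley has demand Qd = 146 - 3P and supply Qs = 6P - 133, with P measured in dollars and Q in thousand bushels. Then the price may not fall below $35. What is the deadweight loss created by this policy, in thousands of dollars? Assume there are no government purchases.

Equilibrium: 146 - 3P = 6P - 133, so 279 = 9P and P* = 31, Q* = 53.
Since 35 > 31, the floor is binding.
At P = 35: Qd = 146 - 3·35 = 41 and Qs = 6·35 - 133 = 77.
Quantity traded falls to 41. At Q = 41 the demand price is (146 - 41)/3 = 35 and the supply price is (133 + 41)/6 = 29.
Deadweight loss = ½ · (35 - 29) · (53 - 41) = ½ · 6 · 12 = 36.

36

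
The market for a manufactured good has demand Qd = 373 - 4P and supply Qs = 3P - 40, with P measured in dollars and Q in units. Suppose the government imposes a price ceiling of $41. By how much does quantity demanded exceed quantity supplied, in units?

126

Equilibrium: 373 - 4P = 3P - 40, so 413 = 7P and P* = 59, Q* = 137.
Because the ceiling (41) lies below the market-clearing price, it is binding.
At P = 41: Qd = 373 - 4·41 = 209 and Qs = 3·41 - 40 = 83.
Shortage = Qd - Qs = 209 - 83 = 126.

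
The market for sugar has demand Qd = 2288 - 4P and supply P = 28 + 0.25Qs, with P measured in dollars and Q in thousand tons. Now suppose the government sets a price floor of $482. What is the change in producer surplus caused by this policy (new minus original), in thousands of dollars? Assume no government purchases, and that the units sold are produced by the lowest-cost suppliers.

-728

Rearranging supply gives Qs = 4P - 112. In a free market, 2288 - 4P = 4P - 112 gives the equilibrium P* = 300, Q* = 1088.
Because the floor (482) lies above the market-clearing price, it is binding.
At P = 482: Qd = 2288 - 4·482 = 360 and Qs = 4·482 - 112 = 1816.
Producer surplus without the control is ½ · (300 - 28) · 1088 = 147968.
With the floor, 360 units are sold at 482. The supply price at Q = 360 is 118, so PS = ½ · [(482 - 28) + (482 - 118)] · 360 = 147240.
Change in producer surplus = 147240 - 147968 = -728.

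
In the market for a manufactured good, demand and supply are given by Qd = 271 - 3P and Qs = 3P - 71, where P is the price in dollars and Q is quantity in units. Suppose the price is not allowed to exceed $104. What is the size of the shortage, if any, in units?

Without the control the market clears where 271 - 3P = 3P - 71, i.e. P* = 57 and Q* = 100.
The ceiling of 104 is above the equilibrium price 57, so it is not binding; the market clears at P* = 57, Q* = 100.
Since the control does not bind, there is no shortage.

0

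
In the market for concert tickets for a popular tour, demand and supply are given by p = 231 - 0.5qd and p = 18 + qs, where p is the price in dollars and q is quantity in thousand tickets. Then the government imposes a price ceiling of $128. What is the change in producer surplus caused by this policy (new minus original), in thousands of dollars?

Rearranging demand gives qd = 462 - 2p; rearranging supply gives qs = p - 18. Setting quantity demanded equal to quantity supplied, 462 - 2p = p - 18, gives p* = 160 and q* = 142.
Because the ceiling (128) lies below the market-clearing price, it is binding.
At p = 128: qd = 462 - 2·128 = 206 and qs = 128 - 18 = 110.
Producer surplus without the control is ½ · (160 - 18) · 142 = 10082.
With the ceiling, producers sell 110 units at 128, so PS = ½ · (128 - 18) · 110 = 6050.
Change in producer surplus = 6050 - 10082 = -4032.

-4032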